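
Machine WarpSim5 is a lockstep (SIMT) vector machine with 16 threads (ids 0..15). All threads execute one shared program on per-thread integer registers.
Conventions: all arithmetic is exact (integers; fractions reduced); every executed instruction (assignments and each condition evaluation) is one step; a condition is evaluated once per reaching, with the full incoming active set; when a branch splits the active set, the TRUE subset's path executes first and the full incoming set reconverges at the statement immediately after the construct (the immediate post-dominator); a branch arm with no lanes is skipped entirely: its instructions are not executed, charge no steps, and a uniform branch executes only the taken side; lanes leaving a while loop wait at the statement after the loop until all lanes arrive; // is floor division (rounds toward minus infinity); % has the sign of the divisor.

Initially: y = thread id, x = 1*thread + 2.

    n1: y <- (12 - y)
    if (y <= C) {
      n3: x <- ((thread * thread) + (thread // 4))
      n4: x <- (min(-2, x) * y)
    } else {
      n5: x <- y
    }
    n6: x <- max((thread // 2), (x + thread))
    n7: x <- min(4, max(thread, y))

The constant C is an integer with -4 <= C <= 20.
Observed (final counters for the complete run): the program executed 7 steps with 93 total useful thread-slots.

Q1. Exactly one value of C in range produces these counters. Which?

Answer: C = 9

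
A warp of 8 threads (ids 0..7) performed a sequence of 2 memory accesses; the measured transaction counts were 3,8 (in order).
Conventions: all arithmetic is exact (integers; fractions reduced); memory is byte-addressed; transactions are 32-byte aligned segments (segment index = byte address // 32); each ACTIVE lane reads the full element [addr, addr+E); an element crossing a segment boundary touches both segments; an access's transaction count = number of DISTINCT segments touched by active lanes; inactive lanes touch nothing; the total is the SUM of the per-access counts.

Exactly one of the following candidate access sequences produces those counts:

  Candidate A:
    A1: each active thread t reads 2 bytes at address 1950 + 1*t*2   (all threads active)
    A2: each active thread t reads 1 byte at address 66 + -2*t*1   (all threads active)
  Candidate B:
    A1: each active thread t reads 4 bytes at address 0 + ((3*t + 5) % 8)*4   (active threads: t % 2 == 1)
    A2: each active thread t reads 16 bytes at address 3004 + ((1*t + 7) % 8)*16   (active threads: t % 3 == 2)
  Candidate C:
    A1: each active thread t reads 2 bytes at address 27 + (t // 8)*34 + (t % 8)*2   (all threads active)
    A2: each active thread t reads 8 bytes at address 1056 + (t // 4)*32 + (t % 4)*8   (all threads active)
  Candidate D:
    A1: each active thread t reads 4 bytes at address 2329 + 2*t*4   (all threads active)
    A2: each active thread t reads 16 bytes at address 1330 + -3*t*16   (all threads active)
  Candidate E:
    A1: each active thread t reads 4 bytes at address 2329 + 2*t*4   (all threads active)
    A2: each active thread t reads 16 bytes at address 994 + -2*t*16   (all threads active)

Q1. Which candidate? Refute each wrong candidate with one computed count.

A: A1 gives 2 transactions, not 3
B: A1 gives 1 transaction, not 3
C: A1 gives 2 transactions, not 3
D: A2 gives 12 transactions, not 8
E: all counts match (3,8)

Answer: E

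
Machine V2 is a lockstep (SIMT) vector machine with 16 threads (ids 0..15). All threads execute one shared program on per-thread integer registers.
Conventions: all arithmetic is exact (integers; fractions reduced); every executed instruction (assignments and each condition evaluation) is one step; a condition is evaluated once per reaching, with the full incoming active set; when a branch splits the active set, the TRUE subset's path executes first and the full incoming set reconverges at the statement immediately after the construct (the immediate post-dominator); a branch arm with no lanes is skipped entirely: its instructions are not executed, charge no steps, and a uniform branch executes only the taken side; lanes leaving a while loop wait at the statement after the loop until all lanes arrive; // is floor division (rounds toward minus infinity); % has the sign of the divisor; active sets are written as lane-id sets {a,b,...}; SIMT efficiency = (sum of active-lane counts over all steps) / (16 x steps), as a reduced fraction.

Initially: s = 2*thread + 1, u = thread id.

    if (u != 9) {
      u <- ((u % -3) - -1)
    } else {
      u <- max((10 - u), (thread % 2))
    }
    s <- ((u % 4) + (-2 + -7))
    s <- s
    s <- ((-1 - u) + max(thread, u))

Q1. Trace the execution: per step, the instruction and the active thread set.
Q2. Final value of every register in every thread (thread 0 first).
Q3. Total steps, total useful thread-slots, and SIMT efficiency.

step 0: eval (u != 9)                {0,1,2,3,4,5,6,7,8,9,10,11,12,13,14,15}
step 1: u <- ((u % -3) - -1)         {0,1,2,3,4,5,6,7,8,10,11,12,13,14,15}
step 2: u <- max((10 - u), (thread % 2)) {9}
step 3: s <- ((u % 4) + (-2 + -7))   {0,1,2,3,4,5,6,7,8,9,10,11,12,13,14,15}
step 4: s <- s                       {0,1,2,3,4,5,6,7,8,9,10,11,12,13,14,15}
step 5: s <- ((-1 - u) + max(thread, u)) {0,1,2,3,4,5,6,7,8,9,10,11,12,13,14,15}

Answer: 6 steps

s: -1,1,1,1,4,4,4,7,7,7,10,10,10,13,13,13
u: 1,-1,0,1,-1,0,1,-1,0,1,-1,0,1,-1,0,1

steps = 6; useful = 80; efficiency = 80/96 = 5/6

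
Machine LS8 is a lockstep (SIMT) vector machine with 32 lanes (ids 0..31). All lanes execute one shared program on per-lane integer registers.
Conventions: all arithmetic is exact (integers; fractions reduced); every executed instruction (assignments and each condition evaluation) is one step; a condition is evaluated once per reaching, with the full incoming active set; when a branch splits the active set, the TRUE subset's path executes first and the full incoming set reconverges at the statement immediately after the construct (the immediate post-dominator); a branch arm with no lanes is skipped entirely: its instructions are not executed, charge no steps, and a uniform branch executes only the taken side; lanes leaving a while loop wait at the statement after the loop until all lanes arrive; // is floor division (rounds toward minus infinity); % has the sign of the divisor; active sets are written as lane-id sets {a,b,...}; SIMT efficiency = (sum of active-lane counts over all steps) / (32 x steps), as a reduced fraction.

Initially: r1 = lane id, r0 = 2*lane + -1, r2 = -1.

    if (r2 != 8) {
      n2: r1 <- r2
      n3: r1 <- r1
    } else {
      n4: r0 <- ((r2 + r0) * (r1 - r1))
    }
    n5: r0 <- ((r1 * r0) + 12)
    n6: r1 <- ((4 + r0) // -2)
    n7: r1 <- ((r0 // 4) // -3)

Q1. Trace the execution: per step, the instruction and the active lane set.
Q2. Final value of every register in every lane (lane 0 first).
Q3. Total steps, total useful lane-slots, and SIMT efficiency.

step 0: eval (r2 != 8)               {0,1,2,3,4,5,6,7,8,9,10,11,12,13,14,15,16,17,18,19,20,21,22,23,24,25,26,27,28,29,30,31}
step 1: r1 <- r2                     {0,1,2,3,4,5,6,7,8,9,10,11,12,13,14,15,16,17,18,19,20,21,22,23,24,25,26,27,28,29,30,31}
step 2: r1 <- r1                     {0,1,2,3,4,5,6,7,8,9,10,11,12,13,14,15,16,17,18,19,20,21,22,23,24,25,26,27,28,29,30,31}
step 3: r0 <- ((r1 * r0) + 12)       {0,1,2,3,4,5,6,7,8,9,10,11,12,13,14,15,16,17,18,19,20,21,22,23,24,25,26,27,28,29,30,31}
step 4: r1 <- ((4 + r0) // -2)       {0,1,2,3,4,5,6,7,8,9,10,11,12,13,14,15,16,17,18,19,20,21,22,23,24,25,26,27,28,29,30,31}
step 5: r1 <- ((r0 // 4) // -3)      {0,1,2,3,4,5,6,7,8,9,10,11,12,13,14,15,16,17,18,19,20,21,22,23,24,25,26,27,28,29,30,31}

Answer: 6 steps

r1: -1,-1,-1,-1,-1,0,0,0,0,0,0,1,1,1,1,1,1,2,2,2,2,2,2,3,3,3,3,3,3,4,4,4
r0: 13,11,9,7,5,3,1,-1,-3,-5,-7,-9,-11,-13,-15,-17,-19,-21,-23,-25,-27,-29,-31,-33,-35,-37,-39,-41,-43,-45,-47,-49
r2: -1,-1,-1,-1,-1,-1,-1,-1,-1,-1,-1,-1,-1,-1,-1,-1,-1,-1,-1,-1,-1,-1,-1,-1,-1,-1,-1,-1,-1,-1,-1,-1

steps = 6; useful = 192; efficiency = 192/192 = 1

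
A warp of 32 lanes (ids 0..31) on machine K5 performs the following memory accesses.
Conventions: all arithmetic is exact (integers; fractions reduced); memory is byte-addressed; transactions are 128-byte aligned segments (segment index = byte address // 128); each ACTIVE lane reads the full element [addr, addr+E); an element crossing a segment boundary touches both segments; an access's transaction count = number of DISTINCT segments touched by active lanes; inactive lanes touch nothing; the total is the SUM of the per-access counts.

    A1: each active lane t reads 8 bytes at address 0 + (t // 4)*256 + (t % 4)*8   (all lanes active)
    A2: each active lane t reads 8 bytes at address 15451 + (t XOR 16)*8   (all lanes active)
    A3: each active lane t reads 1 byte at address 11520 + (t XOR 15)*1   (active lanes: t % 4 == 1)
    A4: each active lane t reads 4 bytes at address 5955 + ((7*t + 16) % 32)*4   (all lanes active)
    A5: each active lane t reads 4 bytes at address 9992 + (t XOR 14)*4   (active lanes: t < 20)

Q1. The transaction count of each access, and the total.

A1: 8 transactions
A2: 3 transactions
A3: 1 transaction
A4: 2 transactions
A5: 2 transactions

Answer: 8,3,1,2,2; total 16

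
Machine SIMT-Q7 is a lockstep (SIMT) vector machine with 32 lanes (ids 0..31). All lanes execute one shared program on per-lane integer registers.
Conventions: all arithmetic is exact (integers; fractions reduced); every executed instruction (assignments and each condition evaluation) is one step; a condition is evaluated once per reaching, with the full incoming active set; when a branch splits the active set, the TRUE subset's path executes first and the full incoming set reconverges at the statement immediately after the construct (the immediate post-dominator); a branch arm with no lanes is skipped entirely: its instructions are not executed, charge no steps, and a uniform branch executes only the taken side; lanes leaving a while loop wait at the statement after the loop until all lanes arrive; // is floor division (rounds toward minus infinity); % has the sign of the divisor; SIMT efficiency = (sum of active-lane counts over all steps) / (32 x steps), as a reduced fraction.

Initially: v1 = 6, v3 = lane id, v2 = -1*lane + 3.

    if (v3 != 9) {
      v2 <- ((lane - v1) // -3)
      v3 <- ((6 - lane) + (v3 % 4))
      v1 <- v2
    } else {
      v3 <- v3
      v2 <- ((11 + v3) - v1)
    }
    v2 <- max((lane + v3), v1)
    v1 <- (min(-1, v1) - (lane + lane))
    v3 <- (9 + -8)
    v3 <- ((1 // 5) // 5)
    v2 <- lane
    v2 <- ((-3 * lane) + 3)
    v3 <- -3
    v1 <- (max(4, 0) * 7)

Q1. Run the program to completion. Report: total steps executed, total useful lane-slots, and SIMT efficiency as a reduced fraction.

Answer: 14 steps, 383 useful, 383/448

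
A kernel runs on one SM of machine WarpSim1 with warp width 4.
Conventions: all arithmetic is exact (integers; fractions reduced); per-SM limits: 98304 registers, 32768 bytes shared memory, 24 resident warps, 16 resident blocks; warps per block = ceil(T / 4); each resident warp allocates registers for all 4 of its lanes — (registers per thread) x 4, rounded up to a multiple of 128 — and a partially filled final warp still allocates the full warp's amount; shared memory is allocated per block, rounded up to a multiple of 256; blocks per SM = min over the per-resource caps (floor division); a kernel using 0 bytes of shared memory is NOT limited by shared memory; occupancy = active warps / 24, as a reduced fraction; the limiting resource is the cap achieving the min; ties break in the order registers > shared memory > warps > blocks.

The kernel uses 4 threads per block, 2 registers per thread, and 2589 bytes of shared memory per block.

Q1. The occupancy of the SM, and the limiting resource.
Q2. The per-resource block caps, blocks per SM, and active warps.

Answer: occupancy 11/24, limited by shared memory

registers: 768 blocks
shared memory: 11 blocks
warps: 24 blocks
blocks: 16 blocks

Answer: 11 blocks, 11 active warps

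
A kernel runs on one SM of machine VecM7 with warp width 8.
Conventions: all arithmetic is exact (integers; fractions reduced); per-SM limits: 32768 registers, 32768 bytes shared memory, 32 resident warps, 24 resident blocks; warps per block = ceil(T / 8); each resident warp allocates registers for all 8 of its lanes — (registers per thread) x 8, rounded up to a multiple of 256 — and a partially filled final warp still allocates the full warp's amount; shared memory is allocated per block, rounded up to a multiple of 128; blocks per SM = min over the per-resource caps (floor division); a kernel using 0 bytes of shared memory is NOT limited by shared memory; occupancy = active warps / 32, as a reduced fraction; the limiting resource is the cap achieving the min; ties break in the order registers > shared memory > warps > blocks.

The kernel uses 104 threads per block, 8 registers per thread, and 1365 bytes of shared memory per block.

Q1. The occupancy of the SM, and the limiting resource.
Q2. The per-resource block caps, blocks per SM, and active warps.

Answer: occupancy 13/16, limited by warps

registers: 9 blocks
shared memory: 23 blocks
warps: 2 blocks
blocks: 24 blocks

Answer: 2 blocks, 26 active warps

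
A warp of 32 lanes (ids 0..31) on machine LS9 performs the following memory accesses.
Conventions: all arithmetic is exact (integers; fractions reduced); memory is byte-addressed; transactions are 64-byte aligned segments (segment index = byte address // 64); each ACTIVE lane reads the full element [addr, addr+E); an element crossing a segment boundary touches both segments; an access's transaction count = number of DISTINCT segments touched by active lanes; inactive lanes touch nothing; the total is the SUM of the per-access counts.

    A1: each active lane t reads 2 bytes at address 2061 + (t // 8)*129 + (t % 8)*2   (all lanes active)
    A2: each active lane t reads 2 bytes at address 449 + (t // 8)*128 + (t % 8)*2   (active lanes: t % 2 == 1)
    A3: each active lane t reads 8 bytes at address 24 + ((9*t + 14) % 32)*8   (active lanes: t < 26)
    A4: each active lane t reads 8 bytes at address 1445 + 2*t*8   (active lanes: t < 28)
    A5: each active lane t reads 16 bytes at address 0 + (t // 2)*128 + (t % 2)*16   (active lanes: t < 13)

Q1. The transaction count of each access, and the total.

A1: 4 transactions
A2: 4 transactions
A3: 5 transactions
A4: 8 transactions
A5: 7 transactions

Answer: 4,4,5,8,7; total 28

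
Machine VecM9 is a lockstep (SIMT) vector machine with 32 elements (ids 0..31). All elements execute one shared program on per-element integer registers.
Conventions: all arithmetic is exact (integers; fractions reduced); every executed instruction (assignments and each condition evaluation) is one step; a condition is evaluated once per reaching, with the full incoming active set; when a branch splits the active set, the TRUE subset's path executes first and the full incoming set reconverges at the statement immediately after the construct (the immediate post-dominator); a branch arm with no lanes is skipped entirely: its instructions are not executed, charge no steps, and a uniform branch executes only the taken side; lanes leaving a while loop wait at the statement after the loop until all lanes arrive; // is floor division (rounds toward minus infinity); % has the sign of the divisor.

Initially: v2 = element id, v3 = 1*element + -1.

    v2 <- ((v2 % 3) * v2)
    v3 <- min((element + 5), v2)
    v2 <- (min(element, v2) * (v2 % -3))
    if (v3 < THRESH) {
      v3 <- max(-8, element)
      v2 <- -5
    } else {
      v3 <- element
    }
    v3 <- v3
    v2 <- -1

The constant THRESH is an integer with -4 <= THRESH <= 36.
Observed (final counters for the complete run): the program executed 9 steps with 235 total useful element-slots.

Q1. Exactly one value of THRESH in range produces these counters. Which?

Answer: THRESH = 1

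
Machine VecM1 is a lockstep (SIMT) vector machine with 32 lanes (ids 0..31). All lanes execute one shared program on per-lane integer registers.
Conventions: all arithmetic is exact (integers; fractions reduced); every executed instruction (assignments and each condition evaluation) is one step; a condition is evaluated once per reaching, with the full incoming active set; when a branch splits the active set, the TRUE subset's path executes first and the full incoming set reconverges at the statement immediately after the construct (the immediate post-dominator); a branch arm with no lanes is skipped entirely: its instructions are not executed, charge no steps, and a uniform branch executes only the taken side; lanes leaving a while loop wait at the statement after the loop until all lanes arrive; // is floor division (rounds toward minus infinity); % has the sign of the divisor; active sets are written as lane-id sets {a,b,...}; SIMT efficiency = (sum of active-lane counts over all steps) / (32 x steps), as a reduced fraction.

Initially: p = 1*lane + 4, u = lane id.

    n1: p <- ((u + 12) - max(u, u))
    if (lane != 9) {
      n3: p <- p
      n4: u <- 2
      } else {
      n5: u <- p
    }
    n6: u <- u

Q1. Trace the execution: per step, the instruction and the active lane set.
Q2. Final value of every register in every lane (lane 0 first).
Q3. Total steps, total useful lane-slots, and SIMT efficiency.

step 0: p <- ((u + 12) - max(u, u))  {0,1,2,3,4,5,6,7,8,9,10,11,12,13,14,15,16,17,18,19,20,21,22,23,24,25,26,27,28,29,30,31}
step 1: eval (lane != 9)             {0,1,2,3,4,5,6,7,8,9,10,11,12,13,14,15,16,17,18,19,20,21,22,23,24,25,26,27,28,29,30,31}
step 2: p <- p                       {0,1,2,3,4,5,6,7,8,10,11,12,13,14,15,16,17,18,19,20,21,22,23,24,25,26,27,28,29,30,31}
step 3: u <- 2                       {0,1,2,3,4,5,6,7,8,10,11,12,13,14,15,16,17,18,19,20,21,22,23,24,25,26,27,28,29,30,31}
step 4: u <- p                       {9}
step 5: u <- u                       {0,1,2,3,4,5,6,7,8,9,10,11,12,13,14,15,16,17,18,19,20,21,22,23,24,25,26,27,28,29,30,31}

Answer: 6 steps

p: 12,12,12,12,12,12,12,12,12,12,12,12,12,12,12,12,12,12,12,12,12,12,12,12,12,12,12,12,12,12,12,12
u: 2,2,2,2,2,2,2,2,2,12,2,2,2,2,2,2,2,2,2,2,2,2,2,2,2,2,2,2,2,2,2,2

steps = 6; useful = 159; efficiency = 159/192 = 53/64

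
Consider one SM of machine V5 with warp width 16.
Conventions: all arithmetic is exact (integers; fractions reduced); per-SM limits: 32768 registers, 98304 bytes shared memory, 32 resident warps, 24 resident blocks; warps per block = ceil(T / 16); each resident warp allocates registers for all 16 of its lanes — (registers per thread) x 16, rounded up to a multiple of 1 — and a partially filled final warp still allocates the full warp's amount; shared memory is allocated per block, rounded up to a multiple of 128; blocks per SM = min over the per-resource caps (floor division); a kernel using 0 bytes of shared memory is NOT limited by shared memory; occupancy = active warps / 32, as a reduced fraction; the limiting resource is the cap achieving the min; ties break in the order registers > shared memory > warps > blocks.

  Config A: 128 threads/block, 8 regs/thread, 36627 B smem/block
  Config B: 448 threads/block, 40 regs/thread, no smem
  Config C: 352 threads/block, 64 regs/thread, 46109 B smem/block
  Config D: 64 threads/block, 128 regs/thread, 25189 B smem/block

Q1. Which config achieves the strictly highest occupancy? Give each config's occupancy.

occupancies: A 1/2, B 7/8, C 11/16, D 3/8

Answer: B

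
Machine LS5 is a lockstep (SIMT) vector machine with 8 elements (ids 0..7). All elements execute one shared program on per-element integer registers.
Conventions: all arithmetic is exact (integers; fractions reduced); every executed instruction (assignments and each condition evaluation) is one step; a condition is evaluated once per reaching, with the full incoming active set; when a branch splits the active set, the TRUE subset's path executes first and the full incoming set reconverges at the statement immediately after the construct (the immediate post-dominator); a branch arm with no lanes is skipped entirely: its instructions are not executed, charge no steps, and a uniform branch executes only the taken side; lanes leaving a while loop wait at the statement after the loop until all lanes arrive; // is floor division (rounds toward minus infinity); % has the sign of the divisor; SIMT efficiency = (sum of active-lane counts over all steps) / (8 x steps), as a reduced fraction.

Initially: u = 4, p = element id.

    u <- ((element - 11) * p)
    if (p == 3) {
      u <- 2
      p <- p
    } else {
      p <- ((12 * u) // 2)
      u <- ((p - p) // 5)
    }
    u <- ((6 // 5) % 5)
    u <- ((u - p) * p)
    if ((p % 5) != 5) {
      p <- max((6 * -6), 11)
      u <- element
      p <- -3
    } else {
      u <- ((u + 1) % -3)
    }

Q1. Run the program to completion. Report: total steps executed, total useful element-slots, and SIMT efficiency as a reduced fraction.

Answer: 12 steps, 80 useful, 5/6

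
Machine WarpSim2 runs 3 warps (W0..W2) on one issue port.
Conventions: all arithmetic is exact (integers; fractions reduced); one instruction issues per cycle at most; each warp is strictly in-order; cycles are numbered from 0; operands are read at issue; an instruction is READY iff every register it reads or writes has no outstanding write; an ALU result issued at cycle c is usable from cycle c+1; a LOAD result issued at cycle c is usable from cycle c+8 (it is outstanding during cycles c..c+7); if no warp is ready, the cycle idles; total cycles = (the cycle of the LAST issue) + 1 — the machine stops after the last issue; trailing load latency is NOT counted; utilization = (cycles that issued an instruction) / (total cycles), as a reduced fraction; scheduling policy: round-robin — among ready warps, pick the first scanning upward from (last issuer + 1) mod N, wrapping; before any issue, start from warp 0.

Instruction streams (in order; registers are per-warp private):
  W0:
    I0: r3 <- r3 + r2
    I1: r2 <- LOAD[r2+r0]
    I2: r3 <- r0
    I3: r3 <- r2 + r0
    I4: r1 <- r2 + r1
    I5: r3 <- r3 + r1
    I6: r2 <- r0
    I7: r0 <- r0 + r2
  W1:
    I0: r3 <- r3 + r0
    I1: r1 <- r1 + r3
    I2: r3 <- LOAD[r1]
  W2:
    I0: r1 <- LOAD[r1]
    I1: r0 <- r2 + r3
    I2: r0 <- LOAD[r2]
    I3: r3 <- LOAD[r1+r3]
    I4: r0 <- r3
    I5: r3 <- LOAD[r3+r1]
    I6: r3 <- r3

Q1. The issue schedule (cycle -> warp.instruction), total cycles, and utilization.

cycle 0: W0.I0
cycle 1: W1.I0
cycle 2: W2.I0
cycle 3: W0.I1
cycle 4: W1.I1
cycle 5: W2.I1
cycle 6: W0.I2
cycle 7: W1.I2
cycle 8: W2.I2
cycle 9: idle
cycle 10: W2.I3
cycle 11: W0.I3
cycle 12: W0.I4
cycle 13: W0.I5
cycle 14: W0.I6
cycle 15: W0.I7
cycle 16: idle
cycle 17: idle
cycle 18: W2.I4
cycle 19: W2.I5
cycle 20: idle
cycle 21: idle
cycle 22: idle
cycle 23: idle
cycle 24: idle
cycle 25: idle
cycle 26: idle
cycle 27: W2.I6

Answer: 28 cycles, utilization 9/14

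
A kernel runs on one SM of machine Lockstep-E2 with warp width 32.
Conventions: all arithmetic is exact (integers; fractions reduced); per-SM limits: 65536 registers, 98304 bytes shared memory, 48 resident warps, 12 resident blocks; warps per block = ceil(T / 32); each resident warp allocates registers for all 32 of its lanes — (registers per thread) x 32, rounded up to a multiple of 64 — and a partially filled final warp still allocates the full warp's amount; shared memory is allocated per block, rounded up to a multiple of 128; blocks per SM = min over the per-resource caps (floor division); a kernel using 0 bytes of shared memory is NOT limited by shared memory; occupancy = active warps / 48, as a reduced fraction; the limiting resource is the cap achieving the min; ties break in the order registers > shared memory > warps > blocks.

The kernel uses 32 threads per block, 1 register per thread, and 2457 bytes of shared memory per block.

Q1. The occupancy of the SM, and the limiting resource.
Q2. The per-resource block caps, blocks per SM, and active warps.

Answer: occupancy 1/4, limited by blocks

registers: 1024 blocks
shared memory: 38 blocks
warps: 48 blocks
blocks: 12 blocks

Answer: 12 blocks, 12 active warps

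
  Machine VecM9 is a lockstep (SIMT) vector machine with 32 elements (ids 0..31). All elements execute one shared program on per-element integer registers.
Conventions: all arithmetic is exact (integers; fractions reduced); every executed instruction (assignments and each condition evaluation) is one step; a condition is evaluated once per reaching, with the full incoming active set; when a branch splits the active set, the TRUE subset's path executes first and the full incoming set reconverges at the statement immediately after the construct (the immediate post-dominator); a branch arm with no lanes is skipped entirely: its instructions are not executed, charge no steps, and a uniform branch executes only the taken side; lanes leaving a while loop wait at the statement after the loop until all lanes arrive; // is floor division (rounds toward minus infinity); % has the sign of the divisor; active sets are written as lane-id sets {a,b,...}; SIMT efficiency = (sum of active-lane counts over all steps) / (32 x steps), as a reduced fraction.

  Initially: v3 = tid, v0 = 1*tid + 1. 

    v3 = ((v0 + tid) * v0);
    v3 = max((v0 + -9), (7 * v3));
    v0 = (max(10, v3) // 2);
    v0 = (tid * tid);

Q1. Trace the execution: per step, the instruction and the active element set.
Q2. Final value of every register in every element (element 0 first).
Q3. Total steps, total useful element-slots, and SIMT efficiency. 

step 0: v3 <- ((v0 + tid) * v0)      {0,1,2,3,4,5,6,7,8,9,10,11,12,13,14,15,16,17,18,19,20,21,22,23,24,25,26,27,28,29,30,31}
step 1: v3 <- max((v0 + -9), (7 * v3)) {0,1,2,3,4,5,6,7,8,9,10,11,12,13,14,15,16,17,18,19,20,21,22,23,24,25,26,27,28,29,30,31}
step 2: v0 <- (max(10, v3) // 2)     {0,1,2,3,4,5,6,7,8,9,10,11,12,13,14,15,16,17,18,19,20,21,22,23,24,25,26,27,28,29,30,31}
step 3: v0 <- (tid * tid)            {0,1,2,3,4,5,6,7,8,9,10,11,12,13,14,15,16,17,18,19,20,21,22,23,24,25,26,27,28,29,30,31}

Answer: 4 steps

v3: 7,42,105,196,315,462,637,840,1071,1330,1617,1932,2275,2646,3045,3472,3927,4410,4921,5460,6027,6622,7245,7896,8575,9282,10017,10780,11571,12390,13237,14112
v0: 0,1,4,9,16,25,36,49,64,81,100,121,144,169,196,225,256,289,324,361,400,441,484,529,576,625,676,729,784,841,900,961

steps = 4; useful = 128; efficiency = 128/128 = 1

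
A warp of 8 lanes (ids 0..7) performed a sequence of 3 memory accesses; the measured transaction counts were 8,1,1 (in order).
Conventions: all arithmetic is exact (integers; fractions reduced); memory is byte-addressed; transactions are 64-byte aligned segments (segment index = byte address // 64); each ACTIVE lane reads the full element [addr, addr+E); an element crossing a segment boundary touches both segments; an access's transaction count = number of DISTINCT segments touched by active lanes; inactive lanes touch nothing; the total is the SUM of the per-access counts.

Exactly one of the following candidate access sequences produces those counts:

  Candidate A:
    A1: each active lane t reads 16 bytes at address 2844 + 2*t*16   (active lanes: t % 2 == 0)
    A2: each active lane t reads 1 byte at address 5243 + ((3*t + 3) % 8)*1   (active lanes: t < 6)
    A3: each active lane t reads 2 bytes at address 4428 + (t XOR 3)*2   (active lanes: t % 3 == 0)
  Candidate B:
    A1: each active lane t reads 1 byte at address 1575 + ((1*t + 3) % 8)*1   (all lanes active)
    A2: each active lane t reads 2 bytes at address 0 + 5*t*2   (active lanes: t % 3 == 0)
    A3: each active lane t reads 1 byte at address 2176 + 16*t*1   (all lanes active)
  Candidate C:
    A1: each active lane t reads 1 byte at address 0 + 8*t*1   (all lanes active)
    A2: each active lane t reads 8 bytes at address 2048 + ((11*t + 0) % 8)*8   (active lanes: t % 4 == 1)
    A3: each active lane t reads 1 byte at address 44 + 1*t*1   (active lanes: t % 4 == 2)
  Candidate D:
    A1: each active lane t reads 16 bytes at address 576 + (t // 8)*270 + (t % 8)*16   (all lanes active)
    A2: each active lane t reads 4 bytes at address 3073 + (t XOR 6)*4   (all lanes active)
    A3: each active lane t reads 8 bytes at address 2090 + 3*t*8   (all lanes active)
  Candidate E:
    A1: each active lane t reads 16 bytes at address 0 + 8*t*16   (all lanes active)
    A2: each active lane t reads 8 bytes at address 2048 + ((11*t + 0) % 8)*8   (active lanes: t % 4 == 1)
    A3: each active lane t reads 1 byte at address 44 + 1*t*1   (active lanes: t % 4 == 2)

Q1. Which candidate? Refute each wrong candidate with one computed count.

A: A1 gives 4 transactions, not 8
B: A1 gives 1 transaction, not 8
C: A1 gives 1 transaction, not 8
D: A1 gives 2 transactions, not 8
E: all counts match (8,1,1)

Answer: E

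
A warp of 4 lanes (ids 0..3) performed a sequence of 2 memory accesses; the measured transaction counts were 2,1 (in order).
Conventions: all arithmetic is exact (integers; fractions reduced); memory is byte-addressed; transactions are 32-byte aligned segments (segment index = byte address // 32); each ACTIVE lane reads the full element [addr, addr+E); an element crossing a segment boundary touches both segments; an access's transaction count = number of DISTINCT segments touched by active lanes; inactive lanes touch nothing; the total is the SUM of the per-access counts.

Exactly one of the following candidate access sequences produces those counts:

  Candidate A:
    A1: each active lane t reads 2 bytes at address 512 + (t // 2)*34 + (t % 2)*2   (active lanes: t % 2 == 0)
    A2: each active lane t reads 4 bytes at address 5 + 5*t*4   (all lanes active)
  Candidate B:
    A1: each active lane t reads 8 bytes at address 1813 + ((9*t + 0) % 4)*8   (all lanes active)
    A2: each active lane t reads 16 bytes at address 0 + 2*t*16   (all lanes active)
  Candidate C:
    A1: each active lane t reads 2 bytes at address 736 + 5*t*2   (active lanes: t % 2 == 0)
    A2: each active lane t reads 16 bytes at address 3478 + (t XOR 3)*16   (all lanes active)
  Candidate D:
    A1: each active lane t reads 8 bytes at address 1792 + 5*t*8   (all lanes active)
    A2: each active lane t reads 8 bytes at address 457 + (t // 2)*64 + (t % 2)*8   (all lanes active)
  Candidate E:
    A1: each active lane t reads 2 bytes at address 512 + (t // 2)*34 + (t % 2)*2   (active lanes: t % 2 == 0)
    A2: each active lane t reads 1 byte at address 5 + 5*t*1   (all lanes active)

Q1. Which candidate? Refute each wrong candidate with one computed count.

A: A2 gives 3 transactions, not 1
B: A2 gives 4 transactions, not 1
C: A1 gives 1 transaction, not 2
D: A1 gives 4 transactions, not 2
E: all counts match (2,1)

Answer: E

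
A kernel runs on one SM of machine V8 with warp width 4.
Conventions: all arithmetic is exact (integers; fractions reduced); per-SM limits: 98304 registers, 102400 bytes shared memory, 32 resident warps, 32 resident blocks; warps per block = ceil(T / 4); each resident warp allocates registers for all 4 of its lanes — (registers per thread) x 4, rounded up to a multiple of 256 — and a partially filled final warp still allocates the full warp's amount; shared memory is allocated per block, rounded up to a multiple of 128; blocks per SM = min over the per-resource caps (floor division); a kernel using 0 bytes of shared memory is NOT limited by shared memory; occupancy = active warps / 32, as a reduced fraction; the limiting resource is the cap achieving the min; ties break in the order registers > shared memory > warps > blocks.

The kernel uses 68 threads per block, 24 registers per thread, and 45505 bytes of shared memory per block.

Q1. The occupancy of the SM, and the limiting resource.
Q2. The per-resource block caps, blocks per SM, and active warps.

Answer: occupancy 17/32, limited by warps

registers: 22 blocks
shared memory: 2 blocks
warps: 1 block
blocks: 32 blocks

Answer: 1 block, 17 active warps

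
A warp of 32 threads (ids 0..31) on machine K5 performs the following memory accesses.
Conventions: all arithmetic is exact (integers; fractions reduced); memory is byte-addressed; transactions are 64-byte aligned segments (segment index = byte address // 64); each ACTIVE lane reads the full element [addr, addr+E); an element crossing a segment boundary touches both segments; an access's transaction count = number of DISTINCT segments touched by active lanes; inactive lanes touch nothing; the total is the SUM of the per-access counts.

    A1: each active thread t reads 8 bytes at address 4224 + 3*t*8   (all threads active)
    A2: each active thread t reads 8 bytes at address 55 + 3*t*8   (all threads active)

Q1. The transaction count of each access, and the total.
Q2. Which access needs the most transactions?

A1: 12 transactions
A2: 13 transactions

Answer: 12,13; total 25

Answer: A2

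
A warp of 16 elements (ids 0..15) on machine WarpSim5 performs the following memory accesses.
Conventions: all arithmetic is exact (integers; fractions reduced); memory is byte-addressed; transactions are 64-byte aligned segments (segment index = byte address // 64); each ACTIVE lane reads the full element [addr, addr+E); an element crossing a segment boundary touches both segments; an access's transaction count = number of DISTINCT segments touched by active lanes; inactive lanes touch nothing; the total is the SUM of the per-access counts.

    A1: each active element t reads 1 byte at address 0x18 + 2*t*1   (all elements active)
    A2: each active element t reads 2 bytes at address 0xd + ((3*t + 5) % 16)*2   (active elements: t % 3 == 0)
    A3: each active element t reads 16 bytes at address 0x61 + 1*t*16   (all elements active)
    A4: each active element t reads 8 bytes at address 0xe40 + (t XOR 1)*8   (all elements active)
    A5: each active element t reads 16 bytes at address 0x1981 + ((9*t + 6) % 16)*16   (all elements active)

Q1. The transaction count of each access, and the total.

A1: 1 transaction
A2: 1 transaction
A3: 5 transactions
A4: 2 transactions
A5: 5 transactions

Answer: 1,1,5,2,5; total 14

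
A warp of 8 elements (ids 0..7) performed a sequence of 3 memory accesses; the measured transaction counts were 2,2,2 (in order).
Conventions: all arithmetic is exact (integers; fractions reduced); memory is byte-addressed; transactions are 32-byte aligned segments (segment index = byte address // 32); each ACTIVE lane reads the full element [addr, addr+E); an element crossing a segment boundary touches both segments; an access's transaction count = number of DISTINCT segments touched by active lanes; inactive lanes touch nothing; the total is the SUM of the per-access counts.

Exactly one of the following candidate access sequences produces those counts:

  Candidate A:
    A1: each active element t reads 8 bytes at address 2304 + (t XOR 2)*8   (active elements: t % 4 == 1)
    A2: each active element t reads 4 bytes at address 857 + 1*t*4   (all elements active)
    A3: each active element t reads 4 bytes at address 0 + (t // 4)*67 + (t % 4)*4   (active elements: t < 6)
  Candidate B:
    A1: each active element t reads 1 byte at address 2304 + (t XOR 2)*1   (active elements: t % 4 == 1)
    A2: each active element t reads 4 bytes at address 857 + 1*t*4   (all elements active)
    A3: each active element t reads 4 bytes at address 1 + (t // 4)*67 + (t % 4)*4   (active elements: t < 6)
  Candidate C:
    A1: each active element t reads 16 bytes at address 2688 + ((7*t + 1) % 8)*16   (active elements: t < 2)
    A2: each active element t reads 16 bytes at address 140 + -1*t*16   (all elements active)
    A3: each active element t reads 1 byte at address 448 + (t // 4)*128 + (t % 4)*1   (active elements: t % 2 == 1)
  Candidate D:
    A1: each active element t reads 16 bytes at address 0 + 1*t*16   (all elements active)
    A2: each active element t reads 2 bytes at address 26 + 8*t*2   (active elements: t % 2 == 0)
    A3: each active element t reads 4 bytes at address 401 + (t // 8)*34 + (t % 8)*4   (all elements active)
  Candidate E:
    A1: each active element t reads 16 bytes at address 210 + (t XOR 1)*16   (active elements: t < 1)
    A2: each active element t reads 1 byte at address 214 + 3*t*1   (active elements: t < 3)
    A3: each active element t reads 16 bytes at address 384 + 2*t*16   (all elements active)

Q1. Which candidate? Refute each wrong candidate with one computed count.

B: A1 gives 1 transaction, not 2
C: A1 gives 1 transaction, not 2
D: A1 gives 4 transactions, not 2
E: A1 gives 1 transaction, not 2
A: all counts match (2,2,2)

Answer: A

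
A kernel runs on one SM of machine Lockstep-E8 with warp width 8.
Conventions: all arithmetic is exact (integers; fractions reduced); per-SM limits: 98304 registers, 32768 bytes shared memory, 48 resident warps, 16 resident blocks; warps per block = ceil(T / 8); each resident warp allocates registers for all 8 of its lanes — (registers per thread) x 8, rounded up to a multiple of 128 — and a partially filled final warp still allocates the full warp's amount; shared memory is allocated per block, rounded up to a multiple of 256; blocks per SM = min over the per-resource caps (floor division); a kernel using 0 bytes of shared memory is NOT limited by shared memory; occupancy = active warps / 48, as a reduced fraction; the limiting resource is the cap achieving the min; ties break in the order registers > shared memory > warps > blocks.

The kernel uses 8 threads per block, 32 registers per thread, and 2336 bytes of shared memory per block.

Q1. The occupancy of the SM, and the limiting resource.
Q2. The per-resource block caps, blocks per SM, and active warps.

Answer: occupancy 1/4, limited by shared memory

registers: 384 blocks
shared memory: 12 blocks
warps: 48 blocks
blocks: 16 blocks

Answer: 12 blocks, 12 active warps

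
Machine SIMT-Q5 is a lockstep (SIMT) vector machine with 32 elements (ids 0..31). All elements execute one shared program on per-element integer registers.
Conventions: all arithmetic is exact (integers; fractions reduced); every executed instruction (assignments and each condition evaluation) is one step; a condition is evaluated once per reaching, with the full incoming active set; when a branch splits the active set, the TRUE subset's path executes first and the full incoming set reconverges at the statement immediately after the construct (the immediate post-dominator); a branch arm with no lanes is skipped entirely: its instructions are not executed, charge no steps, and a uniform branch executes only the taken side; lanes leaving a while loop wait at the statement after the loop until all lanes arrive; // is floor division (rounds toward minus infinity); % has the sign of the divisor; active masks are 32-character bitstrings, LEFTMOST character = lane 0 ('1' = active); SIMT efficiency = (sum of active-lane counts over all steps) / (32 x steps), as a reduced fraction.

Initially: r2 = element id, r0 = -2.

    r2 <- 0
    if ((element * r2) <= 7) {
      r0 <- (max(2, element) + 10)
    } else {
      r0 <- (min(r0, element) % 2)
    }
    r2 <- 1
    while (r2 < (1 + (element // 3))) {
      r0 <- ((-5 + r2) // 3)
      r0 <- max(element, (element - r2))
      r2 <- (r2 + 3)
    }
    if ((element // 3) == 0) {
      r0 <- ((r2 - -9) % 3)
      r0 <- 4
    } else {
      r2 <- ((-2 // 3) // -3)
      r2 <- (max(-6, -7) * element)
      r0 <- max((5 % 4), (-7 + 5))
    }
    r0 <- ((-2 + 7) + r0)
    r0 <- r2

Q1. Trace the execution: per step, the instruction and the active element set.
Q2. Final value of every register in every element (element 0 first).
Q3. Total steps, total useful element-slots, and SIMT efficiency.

step 0: r2 <- 0                      11111111111111111111111111111111
step 1: eval ((element * r2) <= 7)   11111111111111111111111111111111
step 2: r0 <- (max(2, element) + 10) 11111111111111111111111111111111
step 3: r2 <- 1                      11111111111111111111111111111111
step 4: eval (r2 < (1 + (element // 3))) 11111111111111111111111111111111
step 5: r0 <- ((-5 + r2) // 3)       00011111111111111111111111111111
step 6: r0 <- max(element, (element - r2)) 00011111111111111111111111111111
step 7: r2 <- (r2 + 3)               00011111111111111111111111111111
step 8: eval (r2 < (1 + (element // 3))) 00011111111111111111111111111111
step 9: r0 <- ((-5 + r2) // 3)       00000000000011111111111111111111
step 10: r0 <- max(element, (element - r2)) 00000000000011111111111111111111
step 11: r2 <- (r2 + 3)               00000000000011111111111111111111
step 12: eval (r2 < (1 + (element // 3))) 00000000000011111111111111111111
step 13: r0 <- ((-5 + r2) // 3)       00000000000000000000011111111111
step 14: r0 <- max(element, (element - r2)) 00000000000000000000011111111111
step 15: r2 <- (r2 + 3)               00000000000000000000011111111111
step 16: eval (r2 < (1 + (element // 3))) 00000000000000000000011111111111
step 17: r0 <- ((-5 + r2) // 3)       00000000000000000000000000000011
step 18: r0 <- max(element, (element - r2)) 00000000000000000000000000000011
step 19: r2 <- (r2 + 3)               00000000000000000000000000000011
step 20: eval (r2 < (1 + (element // 3))) 00000000000000000000000000000011
step 21: eval ((element // 3) == 0)   11111111111111111111111111111111
step 22: r0 <- ((r2 - -9) % 3)        11100000000000000000000000000000
step 23: r0 <- 4                      11100000000000000000000000000000
step 24: r2 <- ((-2 // 3) // -3)      00011111111111111111111111111111
step 25: r2 <- (max(-6, -7) * element) 00011111111111111111111111111111
step 26: r0 <- max((5 % 4), (-7 + 5)) 00011111111111111111111111111111
step 27: r0 <- ((-2 + 7) + r0)        11111111111111111111111111111111
step 28: r0 <- r2                     11111111111111111111111111111111

Answer: 29 steps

r2: 1,1,1,-18,-24,-30,-36,-42,-48,-54,-60,-66,-72,-78,-84,-90,-96,-102,-108,-114,-120,-126,-132,-138,-144,-150,-156,-162,-168,-174,-180,-186
r0: 1,1,1,-18,-24,-30,-36,-42,-48,-54,-60,-66,-72,-78,-84,-90,-96,-102,-108,-114,-120,-126,-132,-138,-144,-150,-156,-162,-168,-174,-180,-186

steps = 29; useful = 597; efficiency = 597/928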